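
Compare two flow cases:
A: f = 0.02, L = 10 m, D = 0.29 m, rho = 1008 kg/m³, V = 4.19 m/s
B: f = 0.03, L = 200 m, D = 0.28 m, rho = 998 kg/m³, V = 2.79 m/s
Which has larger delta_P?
delta_P(A) = 6.102 kPa, delta_P(B) = 83.23 kPa. Answer: B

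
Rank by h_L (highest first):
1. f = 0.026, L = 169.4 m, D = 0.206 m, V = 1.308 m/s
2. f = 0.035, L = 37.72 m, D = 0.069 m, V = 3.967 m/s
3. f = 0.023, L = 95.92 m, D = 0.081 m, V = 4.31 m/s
Case 1: h_L = 1.864 m
Case 2: h_L = 15.35 m
Case 3: h_L = 25.79 m
Ranking (highest first): 3, 2, 1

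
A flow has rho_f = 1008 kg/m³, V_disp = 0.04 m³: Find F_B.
Formula: F_B = \rho_f g V_{disp}
F_B = 1008·9.81·0.04 = 395.5 N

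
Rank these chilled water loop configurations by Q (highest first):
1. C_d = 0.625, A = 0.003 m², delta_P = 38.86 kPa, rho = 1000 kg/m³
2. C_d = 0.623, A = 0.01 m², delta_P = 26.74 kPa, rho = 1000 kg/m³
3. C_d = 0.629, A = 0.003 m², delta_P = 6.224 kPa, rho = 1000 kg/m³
Case 1: Q = 16.53 L/s
Case 2: Q = 45.56 L/s
Case 3: Q = 6.658 L/s
Ranking (highest first): 2, 1, 3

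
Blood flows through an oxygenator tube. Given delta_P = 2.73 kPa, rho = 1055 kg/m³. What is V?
Formula: V = \sqrt{\frac{2 \Delta P}{\rho}}
V = √(2·(2.73·1000)/1055) = 2.275 m/s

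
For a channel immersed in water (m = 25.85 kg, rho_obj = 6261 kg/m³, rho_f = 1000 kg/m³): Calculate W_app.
Formula: W_{app} = mg\left(1 - \frac{\rho_f}{\rho_{obj}}\right)
W_app = 25.85·9.81·(1 − 1000/6261) = 213.1 N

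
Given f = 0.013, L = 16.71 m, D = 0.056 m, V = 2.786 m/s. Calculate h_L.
Formula: h_L = f \frac{L}{D} \frac{V^2}{2g}
h_L = 0.013·(16.71/0.056)·2.786²/(2·9.81) = 1.535 m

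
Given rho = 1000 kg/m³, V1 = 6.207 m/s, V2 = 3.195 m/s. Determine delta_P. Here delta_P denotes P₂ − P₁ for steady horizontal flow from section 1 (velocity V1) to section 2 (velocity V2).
Formula: \Delta P = \frac{1}{2} \rho (V_1^2 - V_2^2)
delta_P = 0.5·1000·(6.207² − 3.195²)/1000 = 14.16 kPa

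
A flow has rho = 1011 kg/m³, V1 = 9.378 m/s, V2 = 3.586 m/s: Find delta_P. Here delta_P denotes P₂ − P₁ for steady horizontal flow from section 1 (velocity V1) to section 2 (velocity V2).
Formula: \Delta P = \frac{1}{2} \rho (V_1^2 - V_2^2)
delta_P = 0.5·1011·(9.378² − 3.586²)/1000 = 37.96 kPa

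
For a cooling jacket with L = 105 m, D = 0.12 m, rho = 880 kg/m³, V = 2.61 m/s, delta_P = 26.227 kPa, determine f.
Formula: \Delta P = f \frac{L}{D} \frac{\rho V^2}{2}
Substituting knowns: 26.227 = f·(105/0.12)·0.5·880·2.61²/1000
Solving for f: f = (26.227·1000)/((105/0.12)·0.5·880·2.61²) = 0.01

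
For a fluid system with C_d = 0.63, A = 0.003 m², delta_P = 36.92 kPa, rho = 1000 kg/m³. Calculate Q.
Formula: Q = C_d A \sqrt{\frac{2 \Delta P}{\rho}}
Q = 0.63·0.003·√(2·(36.92·1000)/1000)·1000 = 16.24 L/s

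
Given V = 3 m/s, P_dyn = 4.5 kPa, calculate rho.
Formula: P_{dyn} = \frac{1}{2} \rho V^2
Substituting knowns: 4.5 = 0.5·rho·3²/1000
Solving for rho: rho = 2·(4.5·1000)/3² = 1000 kg/m³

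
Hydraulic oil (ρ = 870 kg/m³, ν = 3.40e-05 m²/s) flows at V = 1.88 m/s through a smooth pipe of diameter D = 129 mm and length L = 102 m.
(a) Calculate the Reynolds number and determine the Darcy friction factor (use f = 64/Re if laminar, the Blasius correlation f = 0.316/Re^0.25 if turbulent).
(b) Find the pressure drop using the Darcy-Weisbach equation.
(a) Re = V·D/ν = 1.88·0.129/3.40e-05 = 7132.9 → turbulent (Re > 4000); f = 0.316/Re^0.25 = 0.316/7132.9^0.25 = 0.034385
(b) Darcy-Weisbach: ΔP = f·(L/D)·½ρV²/1000 = 0.034385·(102/0.129)·½·870·1.88²/1000 = 41.8 kPa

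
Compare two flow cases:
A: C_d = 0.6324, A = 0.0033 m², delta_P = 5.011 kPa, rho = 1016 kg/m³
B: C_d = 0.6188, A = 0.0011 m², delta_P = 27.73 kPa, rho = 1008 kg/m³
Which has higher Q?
Q(A) = 6.554 L/s, Q(B) = 5.049 L/s. Answer: A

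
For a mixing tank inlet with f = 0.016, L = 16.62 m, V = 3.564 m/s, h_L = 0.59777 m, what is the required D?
Formula: h_L = f \frac{L}{D} \frac{V^2}{2g}
Substituting knowns: 0.59777 = 0.016·(16.62/D)·3.564²/(2·9.81)
Solving for D: D = 0.016·16.62·3.564²/(2·9.81·0.59777) = 0.288 m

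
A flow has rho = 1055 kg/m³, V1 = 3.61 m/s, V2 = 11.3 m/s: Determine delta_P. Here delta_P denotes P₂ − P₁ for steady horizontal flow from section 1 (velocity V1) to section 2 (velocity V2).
Formula: \Delta P = \frac{1}{2} \rho (V_1^2 - V_2^2)
delta_P = 0.5·1055·(3.61² − 11.3²)/1000 = -60.48 kPa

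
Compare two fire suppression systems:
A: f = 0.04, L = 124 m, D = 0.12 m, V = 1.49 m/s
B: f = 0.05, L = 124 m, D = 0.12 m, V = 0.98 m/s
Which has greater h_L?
h_L(A) = 4.677 m, h_L(B) = 2.529 m. Answer: A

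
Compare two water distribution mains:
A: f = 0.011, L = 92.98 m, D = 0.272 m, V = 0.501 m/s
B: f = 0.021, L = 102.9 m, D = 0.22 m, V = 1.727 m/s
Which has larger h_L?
h_L(A) = 0.0481 m, h_L(B) = 1.493 m. Answer: B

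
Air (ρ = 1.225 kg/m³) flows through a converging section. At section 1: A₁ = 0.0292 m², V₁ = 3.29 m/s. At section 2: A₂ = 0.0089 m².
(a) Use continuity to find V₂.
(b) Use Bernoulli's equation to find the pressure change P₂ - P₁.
(a) Continuity: A₁V₁=A₂V₂ -> V₂=A₁V₁/A₂=0.0292*3.29/0.0089=10.79 m/s
(b) Bernoulli: P₂-P₁=0.5*rho*(V₁^2-V₂^2)/1000=0.5*1.225*(3.29^2-10.79^2)/1000=-0.06468 kPa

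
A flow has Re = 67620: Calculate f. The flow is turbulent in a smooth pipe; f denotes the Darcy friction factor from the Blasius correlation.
Formula: f = \frac{0.316}{Re^{0.25}}
f = 0.316/67620^0.25 = 0.0196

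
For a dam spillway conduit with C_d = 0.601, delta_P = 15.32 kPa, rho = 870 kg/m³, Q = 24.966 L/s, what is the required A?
Formula: Q = C_d A \sqrt{\frac{2 \Delta P}{\rho}}
Substituting knowns: 24.966 = 0.601·A·√(2·(15.32·1000)/870)·1000
Solving for A: A = (24.966/1000)/(0.601·√(2·(15.32·1000)/870)) = 0.007 m²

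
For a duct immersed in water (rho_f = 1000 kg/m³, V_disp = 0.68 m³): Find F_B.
Formula: F_B = \rho_f g V_{disp}
F_B = 1000·9.81·0.68 = 6671 N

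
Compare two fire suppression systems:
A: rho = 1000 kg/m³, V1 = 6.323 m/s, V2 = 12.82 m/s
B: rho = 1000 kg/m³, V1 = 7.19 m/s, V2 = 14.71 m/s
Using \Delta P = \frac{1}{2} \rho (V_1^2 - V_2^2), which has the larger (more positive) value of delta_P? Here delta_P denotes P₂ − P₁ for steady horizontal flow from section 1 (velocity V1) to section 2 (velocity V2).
delta_P(A) = -62.19 kPa, delta_P(B) = -82.34 kPa. Answer: A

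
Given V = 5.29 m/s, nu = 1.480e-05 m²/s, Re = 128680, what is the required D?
Formula: Re = \frac{V D}{\nu}
Substituting knowns: 128680 = 5.29·D/1.480e-05
Solving for D: D = 128680·1.480e-05/5.29 = 0.36 m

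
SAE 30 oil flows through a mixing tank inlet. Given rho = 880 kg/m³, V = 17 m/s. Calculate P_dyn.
Formula: P_{dyn} = \frac{1}{2} \rho V^2
P_dyn = 0.5·880·17²/1000 = 127.2 kPa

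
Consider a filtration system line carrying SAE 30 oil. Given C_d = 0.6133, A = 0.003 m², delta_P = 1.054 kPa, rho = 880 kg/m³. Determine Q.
Formula: Q = C_d A \sqrt{\frac{2 \Delta P}{\rho}}
Q = 0.6133·0.003·√(2·(1.054·1000)/880)·1000 = 2.848 L/s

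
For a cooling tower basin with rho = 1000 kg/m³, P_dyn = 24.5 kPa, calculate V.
Formula: P_{dyn} = \frac{1}{2} \rho V^2
Substituting knowns: 24.5 = 0.5·1000·V²/1000
Solving for V: V = √(2·(24.5·1000)/1000) = 7 m/s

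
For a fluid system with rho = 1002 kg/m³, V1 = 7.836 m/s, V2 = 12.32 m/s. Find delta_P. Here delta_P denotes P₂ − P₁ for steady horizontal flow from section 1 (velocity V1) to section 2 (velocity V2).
Formula: \Delta P = \frac{1}{2} \rho (V_1^2 - V_2^2)
delta_P = 0.5·1002·(7.836² − 12.32²)/1000 = -45.28 kPa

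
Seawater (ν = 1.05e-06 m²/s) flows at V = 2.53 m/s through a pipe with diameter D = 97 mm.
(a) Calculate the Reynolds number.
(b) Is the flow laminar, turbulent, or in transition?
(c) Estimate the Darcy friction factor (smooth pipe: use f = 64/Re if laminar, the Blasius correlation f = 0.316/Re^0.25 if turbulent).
(a) Re = V·D/ν = 2.53·0.097/1.05e-06 = 233720
(b) Flow regime: turbulent (Re > 4000)
(c) Friction factor: f = 0.316/Re^0.25 = 0.316/233720^0.25 = 0.01437 (Blasius is strictly valid for Re ≲ 1e5; used here as the smooth-pipe estimate the problem specifies)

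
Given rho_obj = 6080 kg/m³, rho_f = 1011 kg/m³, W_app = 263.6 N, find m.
Formula: W_{app} = mg\left(1 - \frac{\rho_f}{\rho_{obj}}\right)
Substituting knowns: 263.6 = m·9.81·(1 − 1011/6080)
Solving for m: m = 263.6/(9.81·(1 − 1011/6080)) = 32.23 kg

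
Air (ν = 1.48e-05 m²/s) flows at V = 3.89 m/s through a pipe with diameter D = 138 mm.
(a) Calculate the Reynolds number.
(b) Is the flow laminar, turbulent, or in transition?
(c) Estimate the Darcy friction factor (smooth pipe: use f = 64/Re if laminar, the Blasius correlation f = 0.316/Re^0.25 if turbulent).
(a) Re = V·D/ν = 3.89·0.138/1.48e-05 = 36272
(b) Flow regime: turbulent (Re > 4000)
(c) Friction factor: f = 0.316/Re^0.25 = 0.316/36272^0.25 = 0.0229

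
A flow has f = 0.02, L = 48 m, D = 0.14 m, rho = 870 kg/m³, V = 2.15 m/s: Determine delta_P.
Formula: \Delta P = f \frac{L}{D} \frac{\rho V^2}{2}
delta_P = 0.02·(48/0.14)·0.5·870·2.15²/1000 = 13.79 kPa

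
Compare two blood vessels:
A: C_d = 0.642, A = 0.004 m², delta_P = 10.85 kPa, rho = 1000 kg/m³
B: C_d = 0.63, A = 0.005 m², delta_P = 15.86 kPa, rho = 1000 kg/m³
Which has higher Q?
Q(A) = 11.96 L/s, Q(B) = 17.74 L/s. Answer: B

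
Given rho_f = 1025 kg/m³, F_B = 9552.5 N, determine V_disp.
Formula: F_B = \rho_f g V_{disp}
Substituting knowns: 9552.5 = 1025·9.81·V_disp
Solving for V_disp: V_disp = 9552.5/(1025·9.81) = 0.95 m³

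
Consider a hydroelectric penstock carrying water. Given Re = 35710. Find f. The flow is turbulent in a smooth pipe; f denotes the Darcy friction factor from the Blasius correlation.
Formula: f = \frac{0.316}{Re^{0.25}}
f = 0.316/35710^0.25 = 0.02299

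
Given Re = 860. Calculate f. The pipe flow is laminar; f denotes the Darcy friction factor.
Formula: f = \frac{64}{Re}
f = 64/860 = 0.07442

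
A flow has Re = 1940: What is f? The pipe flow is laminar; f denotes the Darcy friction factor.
Formula: f = \frac{64}{Re}
f = 64/1940 = 0.03299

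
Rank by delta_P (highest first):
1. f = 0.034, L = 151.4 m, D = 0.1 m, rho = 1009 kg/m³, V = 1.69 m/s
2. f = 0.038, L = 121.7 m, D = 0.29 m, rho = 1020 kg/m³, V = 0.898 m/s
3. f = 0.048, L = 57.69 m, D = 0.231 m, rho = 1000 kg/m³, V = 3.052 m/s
Case 1: delta_P = 74.17 kPa
Case 2: delta_P = 6.558 kPa
Case 3: delta_P = 55.83 kPa
Ranking (highest first): 1, 3, 2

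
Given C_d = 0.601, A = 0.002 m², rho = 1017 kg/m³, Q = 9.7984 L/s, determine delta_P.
Formula: Q = C_d A \sqrt{\frac{2 \Delta P}{\rho}}
Substituting knowns: 9.7984 = 0.601·0.002·√(2·(delta_P·1000)/1017)·1000
Solving for delta_P: delta_P = ((9.7984/1000)/(0.601·0.002))²·1017/2/1000 = 33.79 kPa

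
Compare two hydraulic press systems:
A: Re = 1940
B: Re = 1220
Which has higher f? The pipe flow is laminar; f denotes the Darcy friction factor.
f(A) = 0.03299, f(B) = 0.05246. Answer: B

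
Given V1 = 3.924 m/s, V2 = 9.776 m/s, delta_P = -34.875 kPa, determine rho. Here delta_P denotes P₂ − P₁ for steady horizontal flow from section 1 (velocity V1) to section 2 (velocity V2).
Formula: \Delta P = \frac{1}{2} \rho (V_1^2 - V_2^2)
Substituting knowns: -34.875 = 0.5·rho·(3.924² − 9.776²)/1000
Solving for rho: rho = 2·(-34.875·1000)/(3.924² − 9.776²) = 870 kg/m³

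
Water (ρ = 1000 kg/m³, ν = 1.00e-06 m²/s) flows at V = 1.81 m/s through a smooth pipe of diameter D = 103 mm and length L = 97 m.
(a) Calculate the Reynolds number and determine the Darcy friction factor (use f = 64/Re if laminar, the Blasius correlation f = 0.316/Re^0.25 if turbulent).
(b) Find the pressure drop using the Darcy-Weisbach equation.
(a) Re = V·D/ν = 1.81·0.103/1.00e-06 = 186430 → turbulent (Re > 4000); f = 0.316/Re^0.25 = 0.316/186430^0.25 = 0.015208 (Blasius is strictly valid for Re ≲ 1e5; used here as the smooth-pipe estimate the problem specifies)
(b) Darcy-Weisbach: ΔP = f·(L/D)·½ρV²/1000 = 0.015208·(97/0.103)·½·1000·1.81²/1000 = 23.46 kPa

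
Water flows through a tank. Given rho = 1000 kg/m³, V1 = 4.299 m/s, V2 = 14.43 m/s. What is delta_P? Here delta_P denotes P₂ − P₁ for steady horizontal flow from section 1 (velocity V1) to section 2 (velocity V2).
Formula: \Delta P = \frac{1}{2} \rho (V_1^2 - V_2^2)
delta_P = 0.5·1000·(4.299² − 14.43²)/1000 = -94.87 kPa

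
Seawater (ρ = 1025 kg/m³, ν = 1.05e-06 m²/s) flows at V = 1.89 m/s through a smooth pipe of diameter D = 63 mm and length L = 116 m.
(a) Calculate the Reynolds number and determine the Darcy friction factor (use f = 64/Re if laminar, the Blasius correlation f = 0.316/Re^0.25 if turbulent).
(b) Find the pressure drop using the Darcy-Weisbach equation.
(a) Re = V·D/ν = 1.89·0.063/1.05e-06 = 113400 → turbulent (Re > 4000); f = 0.316/Re^0.25 = 0.316/113400^0.25 = 0.01722 (Blasius is strictly valid for Re ≲ 1e5; used here as the smooth-pipe estimate the problem specifies)
(b) Darcy-Weisbach: ΔP = f·(L/D)·½ρV²/1000 = 0.01722·(116/0.063)·½·1025·1.89²/1000 = 58.05 kPa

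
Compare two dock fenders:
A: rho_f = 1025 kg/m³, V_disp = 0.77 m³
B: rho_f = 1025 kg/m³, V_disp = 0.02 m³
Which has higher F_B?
F_B(A) = 7743 N, F_B(B) = 201.1 N. Answer: A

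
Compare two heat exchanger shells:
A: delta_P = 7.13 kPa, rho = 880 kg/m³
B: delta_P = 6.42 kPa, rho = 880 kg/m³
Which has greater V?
V(A) = 4.025 m/s, V(B) = 3.82 m/s. Answer: A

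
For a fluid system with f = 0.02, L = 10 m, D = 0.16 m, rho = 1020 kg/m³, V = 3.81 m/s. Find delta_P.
Formula: \Delta P = f \frac{L}{D} \frac{\rho V^2}{2}
delta_P = 0.02·(10/0.16)·0.5·1020·3.81²/1000 = 9.254 kPa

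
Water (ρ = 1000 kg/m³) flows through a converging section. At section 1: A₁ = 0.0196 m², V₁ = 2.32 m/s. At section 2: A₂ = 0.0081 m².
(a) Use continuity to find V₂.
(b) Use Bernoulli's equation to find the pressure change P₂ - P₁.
(a) Continuity: A₁V₁=A₂V₂ -> V₂=A₁V₁/A₂=0.0196*2.32/0.0081=5.61 m/s
(b) Bernoulli: P₂-P₁=0.5*rho*(V₁^2-V₂^2)/1000=0.5*1000*(2.32^2-5.61^2)/1000=-13.04 kPa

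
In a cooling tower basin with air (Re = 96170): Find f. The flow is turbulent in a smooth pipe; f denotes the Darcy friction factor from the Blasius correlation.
Formula: f = \frac{0.316}{Re^{0.25}}
f = 0.316/96170^0.25 = 0.01794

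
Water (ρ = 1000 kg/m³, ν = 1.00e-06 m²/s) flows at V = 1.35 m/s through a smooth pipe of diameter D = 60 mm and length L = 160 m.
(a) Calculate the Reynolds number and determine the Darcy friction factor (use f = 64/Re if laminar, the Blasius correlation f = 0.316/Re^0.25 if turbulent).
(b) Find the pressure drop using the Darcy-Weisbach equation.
(a) Re = V·D/ν = 1.35·0.06/1.00e-06 = 81000 → turbulent (Re > 4000); f = 0.316/Re^0.25 = 0.316/81000^0.25 = 0.018731
(b) Darcy-Weisbach: ΔP = f·(L/D)·½ρV²/1000 = 0.018731·(160/0.060)·½·1000·1.35²/1000 = 45.52 kPa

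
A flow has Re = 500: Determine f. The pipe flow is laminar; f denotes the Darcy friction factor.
Formula: f = \frac{64}{Re}
f = 64/500 = 0.128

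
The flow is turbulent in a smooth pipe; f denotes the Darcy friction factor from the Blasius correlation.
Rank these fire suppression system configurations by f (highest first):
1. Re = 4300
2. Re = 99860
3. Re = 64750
Case 1: f = 0.03902
Case 2: f = 0.01778
Case 3: f = 0.01981
Ranking (highest first): 1, 3, 2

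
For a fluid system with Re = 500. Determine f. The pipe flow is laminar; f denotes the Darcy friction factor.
Formula: f = \frac{64}{Re}
f = 64/500 = 0.128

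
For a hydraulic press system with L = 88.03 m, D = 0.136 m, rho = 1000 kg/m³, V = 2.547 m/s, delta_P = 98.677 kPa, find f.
Formula: \Delta P = f \frac{L}{D} \frac{\rho V^2}{2}
Substituting knowns: 98.677 = f·(88.03/0.136)·0.5·1000·2.547²/1000
Solving for f: f = (98.677·1000)/((88.03/0.136)·0.5·1000·2.547²) = 0.047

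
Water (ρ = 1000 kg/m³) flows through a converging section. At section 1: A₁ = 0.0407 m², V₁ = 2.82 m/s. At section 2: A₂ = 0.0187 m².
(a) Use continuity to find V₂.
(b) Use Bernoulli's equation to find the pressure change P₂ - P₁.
(a) Continuity: A₁V₁=A₂V₂ -> V₂=A₁V₁/A₂=0.0407*2.82/0.0187=6.14 m/s
(b) Bernoulli: P₂-P₁=0.5*rho*(V₁^2-V₂^2)/1000=0.5*1000*(2.82^2-6.14^2)/1000=-14.87 kPa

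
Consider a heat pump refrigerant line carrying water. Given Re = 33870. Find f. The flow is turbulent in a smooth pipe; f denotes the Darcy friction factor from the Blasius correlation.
Formula: f = \frac{0.316}{Re^{0.25}}
f = 0.316/33870^0.25 = 0.02329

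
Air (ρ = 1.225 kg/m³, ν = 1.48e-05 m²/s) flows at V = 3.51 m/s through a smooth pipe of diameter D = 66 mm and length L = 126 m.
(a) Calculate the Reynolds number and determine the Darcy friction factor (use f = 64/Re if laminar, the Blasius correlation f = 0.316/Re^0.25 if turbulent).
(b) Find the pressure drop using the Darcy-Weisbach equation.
(a) Re = V·D/ν = 3.51·0.066/1.48e-05 = 15653 → turbulent (Re > 4000); f = 0.316/Re^0.25 = 0.316/15653^0.25 = 0.028251
(b) Darcy-Weisbach: ΔP = f·(L/D)·½ρV²/1000 = 0.028251·(126/0.066)·½·1.225·3.51²/1000 = 0.407 kPa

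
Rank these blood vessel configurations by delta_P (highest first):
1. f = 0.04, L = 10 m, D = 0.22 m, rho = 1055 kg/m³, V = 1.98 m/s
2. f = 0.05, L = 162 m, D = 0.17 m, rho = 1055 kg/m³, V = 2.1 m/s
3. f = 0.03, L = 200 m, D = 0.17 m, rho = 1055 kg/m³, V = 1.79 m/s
Case 1: delta_P = 3.76 kPa
Case 2: delta_P = 110.8 kPa
Case 3: delta_P = 59.65 kPa
Ranking (highest first): 2, 3, 1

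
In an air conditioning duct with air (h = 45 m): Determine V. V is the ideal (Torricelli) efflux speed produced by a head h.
Formula: V = \sqrt{2 g h}
V = √(2·9.81·45) = 29.71 m/s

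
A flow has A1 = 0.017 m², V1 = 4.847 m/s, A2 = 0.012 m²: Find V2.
Formula: V_2 = \frac{A_1 V_1}{A_2}
V2 = 0.017·4.847/0.012 = 6.867 m/s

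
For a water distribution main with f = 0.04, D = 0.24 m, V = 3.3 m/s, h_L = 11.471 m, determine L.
Formula: h_L = f \frac{L}{D} \frac{V^2}{2g}
Substituting knowns: 11.471 = 0.04·(L/0.24)·3.3²/(2·9.81)
Solving for L: L = 11.471·2·9.81·0.24/(0.04·3.3²) = 124 m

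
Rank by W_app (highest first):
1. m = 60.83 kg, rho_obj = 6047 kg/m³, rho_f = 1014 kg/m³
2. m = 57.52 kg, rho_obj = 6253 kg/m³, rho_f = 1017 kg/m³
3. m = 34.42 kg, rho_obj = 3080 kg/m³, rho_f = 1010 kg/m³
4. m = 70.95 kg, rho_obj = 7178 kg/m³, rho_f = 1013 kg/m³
Case 1: W_app = 496.7 N
Case 2: W_app = 472.5 N
Case 3: W_app = 226.9 N
Case 4: W_app = 597.8 N
Ranking (highest first): 4, 1, 2, 3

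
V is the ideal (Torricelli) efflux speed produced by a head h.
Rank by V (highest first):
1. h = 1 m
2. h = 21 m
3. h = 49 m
Case 1: V = 4.429 m/s
Case 2: V = 20.3 m/s
Case 3: V = 31.01 m/s
Ranking (highest first): 3, 2, 1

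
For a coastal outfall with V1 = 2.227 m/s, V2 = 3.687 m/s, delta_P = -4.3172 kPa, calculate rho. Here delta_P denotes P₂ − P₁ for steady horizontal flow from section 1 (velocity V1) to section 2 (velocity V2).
Formula: \Delta P = \frac{1}{2} \rho (V_1^2 - V_2^2)
Substituting knowns: -4.3172 = 0.5·rho·(2.227² − 3.687²)/1000
Solving for rho: rho = 2·(-4.3172·1000)/(2.227² − 3.687²) = 1000 kg/m³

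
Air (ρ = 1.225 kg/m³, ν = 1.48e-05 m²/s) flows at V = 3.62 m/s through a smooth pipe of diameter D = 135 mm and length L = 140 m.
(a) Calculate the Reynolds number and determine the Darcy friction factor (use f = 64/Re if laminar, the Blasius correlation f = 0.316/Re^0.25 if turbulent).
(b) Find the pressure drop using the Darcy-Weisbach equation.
(a) Re = V·D/ν = 3.62·0.135/1.48e-05 = 33020 → turbulent (Re > 4000); f = 0.316/Re^0.25 = 0.316/33020^0.25 = 0.023442
(b) Darcy-Weisbach: ΔP = f·(L/D)·½ρV²/1000 = 0.023442·(140/0.135)·½·1.225·3.62²/1000 = 0.1951 kPa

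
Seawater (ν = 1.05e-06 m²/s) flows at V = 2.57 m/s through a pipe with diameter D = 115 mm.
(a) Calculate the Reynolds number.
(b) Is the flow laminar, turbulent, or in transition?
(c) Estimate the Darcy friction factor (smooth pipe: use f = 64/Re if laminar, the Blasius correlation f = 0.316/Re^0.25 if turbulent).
(a) Re = V·D/ν = 2.57·0.115/1.05e-06 = 281480
(b) Flow regime: turbulent (Re > 4000)
(c) Friction factor: f = 0.316/Re^0.25 = 0.316/281480^0.25 = 0.01372 (Blasius is strictly valid for Re ≲ 1e5; used here as the smooth-pipe estimate the problem specifies)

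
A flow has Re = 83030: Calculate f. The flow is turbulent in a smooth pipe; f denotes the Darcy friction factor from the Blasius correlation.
Formula: f = \frac{0.316}{Re^{0.25}}
f = 0.316/83030^0.25 = 0.01862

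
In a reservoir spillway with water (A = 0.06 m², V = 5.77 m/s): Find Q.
Formula: Q = A V
Q = 0.06·5.77·1000 = 346.2 L/s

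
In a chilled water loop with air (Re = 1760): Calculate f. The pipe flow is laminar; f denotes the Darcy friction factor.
Formula: f = \frac{64}{Re}
f = 64/1760 = 0.03636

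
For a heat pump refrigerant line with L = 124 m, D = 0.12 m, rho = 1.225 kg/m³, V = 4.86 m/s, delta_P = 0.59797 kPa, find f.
Formula: \Delta P = f \frac{L}{D} \frac{\rho V^2}{2}
Substituting knowns: 0.59797 = f·(124/0.12)·0.5·1.225·4.86²/1000
Solving for f: f = (0.59797·1000)/((124/0.12)·0.5·1.225·4.86²) = 0.04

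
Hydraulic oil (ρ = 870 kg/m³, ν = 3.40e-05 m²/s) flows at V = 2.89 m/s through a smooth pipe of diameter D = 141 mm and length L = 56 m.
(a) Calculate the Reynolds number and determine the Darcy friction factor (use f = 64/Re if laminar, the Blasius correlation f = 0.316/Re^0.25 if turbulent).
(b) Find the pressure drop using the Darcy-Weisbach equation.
(a) Re = V·D/ν = 2.89·0.141/3.40e-05 = 11985 → turbulent (Re > 4000); f = 0.316/Re^0.25 = 0.316/11985^0.25 = 0.030201
(b) Darcy-Weisbach: ΔP = f·(L/D)·½ρV²/1000 = 0.030201·(56/0.141)·½·870·2.89²/1000 = 43.58 kPa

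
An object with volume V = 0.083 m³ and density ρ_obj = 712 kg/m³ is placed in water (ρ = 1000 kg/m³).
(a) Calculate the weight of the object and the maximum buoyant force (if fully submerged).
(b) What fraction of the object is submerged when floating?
(a) W=rho_obj*g*V=712*9.81*0.083=579.7 N; F_B(max)=rho*g*V=1000*9.81*0.083=814.2 N
(b) Floating fraction=rho_obj/rho=712/1000=0.712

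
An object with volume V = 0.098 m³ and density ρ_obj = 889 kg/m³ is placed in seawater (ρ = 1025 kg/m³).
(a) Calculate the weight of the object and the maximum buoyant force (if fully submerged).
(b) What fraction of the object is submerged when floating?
(a) W=rho_obj*g*V=889*9.81*0.098=854.7 N; F_B(max)=rho*g*V=1025*9.81*0.098=985.4 N
(b) Floating fraction=rho_obj/rho=889/1025=0.867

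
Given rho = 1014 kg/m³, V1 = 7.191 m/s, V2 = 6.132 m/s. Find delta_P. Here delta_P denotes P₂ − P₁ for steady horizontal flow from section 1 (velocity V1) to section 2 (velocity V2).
Formula: \Delta P = \frac{1}{2} \rho (V_1^2 - V_2^2)
delta_P = 0.5·1014·(7.191² − 6.132²)/1000 = 7.153 kPa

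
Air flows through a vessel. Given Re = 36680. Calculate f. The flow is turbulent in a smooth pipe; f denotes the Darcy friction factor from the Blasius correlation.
Formula: f = \frac{0.316}{Re^{0.25}}
f = 0.316/36680^0.25 = 0.02283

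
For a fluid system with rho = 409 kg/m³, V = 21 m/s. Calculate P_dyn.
Formula: P_{dyn} = \frac{1}{2} \rho V^2
P_dyn = 0.5·409·21²/1000 = 90.18 kPa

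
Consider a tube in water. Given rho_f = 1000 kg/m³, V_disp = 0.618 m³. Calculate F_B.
Formula: F_B = \rho_f g V_{disp}
F_B = 1000·9.81·0.618 = 6063 N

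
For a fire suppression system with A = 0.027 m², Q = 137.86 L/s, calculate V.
Formula: Q = A V
Substituting knowns: 137.86 = 0.027·V·1000
Solving for V: V = (137.86/1000)/0.027 = 5.106 m/s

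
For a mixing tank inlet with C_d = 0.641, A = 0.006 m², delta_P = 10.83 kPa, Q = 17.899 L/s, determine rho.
Formula: Q = C_d A \sqrt{\frac{2 \Delta P}{\rho}}
Substituting knowns: 17.899 = 0.641·0.006·√(2·(10.83·1000)/rho)·1000
Solving for rho: rho = 2·(10.83·1000)/((17.899/1000)/(0.641·0.006))² = 1000 kg/m³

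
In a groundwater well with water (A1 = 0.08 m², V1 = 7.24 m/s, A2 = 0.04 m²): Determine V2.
Formula: V_2 = \frac{A_1 V_1}{A_2}
V2 = 0.08·7.24/0.04 = 14.48 m/s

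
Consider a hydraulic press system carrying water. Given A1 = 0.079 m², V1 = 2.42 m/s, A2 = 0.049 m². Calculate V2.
Formula: V_2 = \frac{A_1 V_1}{A_2}
V2 = 0.079·2.42/0.049 = 3.902 m/s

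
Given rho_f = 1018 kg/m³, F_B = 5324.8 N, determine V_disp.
Formula: F_B = \rho_f g V_{disp}
Substituting knowns: 5324.8 = 1018·9.81·V_disp
Solving for V_disp: V_disp = 5324.8/(1018·9.81) = 0.5332 m³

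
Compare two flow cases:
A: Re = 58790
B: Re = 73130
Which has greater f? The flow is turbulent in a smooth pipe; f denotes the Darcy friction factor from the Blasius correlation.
f(A) = 0.02029, f(B) = 0.01922. Answer: A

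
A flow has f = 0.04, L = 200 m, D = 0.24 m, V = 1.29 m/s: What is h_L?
Formula: h_L = f \frac{L}{D} \frac{V^2}{2g}
h_L = 0.04·(200/0.24)·1.29²/(2·9.81) = 2.827 m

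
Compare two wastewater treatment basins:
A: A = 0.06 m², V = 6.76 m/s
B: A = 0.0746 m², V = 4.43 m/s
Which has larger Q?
Q(A) = 405.6 L/s, Q(B) = 330.5 L/s. Answer: A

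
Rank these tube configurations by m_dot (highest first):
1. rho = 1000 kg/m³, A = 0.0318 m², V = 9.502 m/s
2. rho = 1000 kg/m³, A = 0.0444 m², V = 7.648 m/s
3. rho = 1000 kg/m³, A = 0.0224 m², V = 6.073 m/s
Case 1: m_dot = 302.2 kg/s
Case 2: m_dot = 339.6 kg/s
Case 3: m_dot = 136 kg/s
Ranking (highest first): 2, 1, 3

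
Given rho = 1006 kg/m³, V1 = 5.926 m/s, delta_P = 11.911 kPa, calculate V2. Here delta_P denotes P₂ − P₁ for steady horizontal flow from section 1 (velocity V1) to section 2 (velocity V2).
Formula: \Delta P = \frac{1}{2} \rho (V_1^2 - V_2^2)
Substituting knowns: 11.911 = 0.5·1006·(5.926² − V2²)/1000
Solving for V2: V2 = √(5.926² − 2·(11.911·1000)/1006) = 3.382 m/s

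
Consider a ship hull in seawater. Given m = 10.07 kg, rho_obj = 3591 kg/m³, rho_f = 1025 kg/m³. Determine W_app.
Formula: W_{app} = mg\left(1 - \frac{\rho_f}{\rho_{obj}}\right)
W_app = 10.07·9.81·(1 − 1025/3591) = 70.59 N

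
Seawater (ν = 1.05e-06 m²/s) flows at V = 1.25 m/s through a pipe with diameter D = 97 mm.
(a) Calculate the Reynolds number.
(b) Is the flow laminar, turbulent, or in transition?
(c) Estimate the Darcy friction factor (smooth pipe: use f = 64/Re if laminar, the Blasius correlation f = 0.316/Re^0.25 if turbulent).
(a) Re = V·D/ν = 1.25·0.097/1.05e-06 = 115480
(b) Flow regime: turbulent (Re > 4000)
(c) Friction factor: f = 0.316/Re^0.25 = 0.316/115480^0.25 = 0.01714 (Blasius is strictly valid for Re ≲ 1e5; used here as the smooth-pipe estimate the problem specifies)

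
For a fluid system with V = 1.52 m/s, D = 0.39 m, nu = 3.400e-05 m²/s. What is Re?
Formula: Re = \frac{V D}{\nu}
Re = 1.52·0.39/3.400e-05 = 17435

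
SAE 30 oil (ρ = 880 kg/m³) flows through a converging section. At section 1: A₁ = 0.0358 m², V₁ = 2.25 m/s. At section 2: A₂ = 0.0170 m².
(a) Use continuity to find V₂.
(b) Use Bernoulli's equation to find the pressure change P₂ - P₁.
(a) Continuity: A₁V₁=A₂V₂ -> V₂=A₁V₁/A₂=0.0358*2.25/0.0170=4.74 m/s
(b) Bernoulli: P₂-P₁=0.5*rho*(V₁^2-V₂^2)/1000=0.5*880*(2.25^2-4.74^2)/1000=-7.658 kPa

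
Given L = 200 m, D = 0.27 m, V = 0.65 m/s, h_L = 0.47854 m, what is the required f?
Formula: h_L = f \frac{L}{D} \frac{V^2}{2g}
Substituting knowns: 0.47854 = f·(200/0.27)·0.65²/(2·9.81)
Solving for f: f = 0.47854·2·9.81/((200/0.27)·0.65²) = 0.03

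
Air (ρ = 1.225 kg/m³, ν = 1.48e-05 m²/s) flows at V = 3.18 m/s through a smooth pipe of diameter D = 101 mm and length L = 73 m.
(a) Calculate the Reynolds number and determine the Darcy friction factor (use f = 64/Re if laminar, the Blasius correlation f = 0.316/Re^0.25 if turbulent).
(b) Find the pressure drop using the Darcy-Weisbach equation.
(a) Re = V·D/ν = 3.18·0.101/1.48e-05 = 21701 → turbulent (Re > 4000); f = 0.316/Re^0.25 = 0.316/21701^0.25 = 0.026036
(b) Darcy-Weisbach: ΔP = f·(L/D)·½ρV²/1000 = 0.026036·(73/0.101)·½·1.225·3.18²/1000 = 0.1166 kPa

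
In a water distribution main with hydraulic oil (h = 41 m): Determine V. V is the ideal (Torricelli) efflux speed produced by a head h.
Formula: V = \sqrt{2 g h}
V = √(2·9.81·41) = 28.36 m/s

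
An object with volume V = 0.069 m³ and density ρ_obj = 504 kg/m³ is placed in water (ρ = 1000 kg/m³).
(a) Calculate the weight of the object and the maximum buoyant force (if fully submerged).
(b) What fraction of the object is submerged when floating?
(a) W=rho_obj*g*V=504*9.81*0.069=341.2 N; F_B(max)=rho*g*V=1000*9.81*0.069=676.9 N
(b) Floating fraction=rho_obj/rho=504/1000=0.504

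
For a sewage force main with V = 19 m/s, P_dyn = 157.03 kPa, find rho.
Formula: P_{dyn} = \frac{1}{2} \rho V^2
Substituting knowns: 157.03 = 0.5·rho·19²/1000
Solving for rho: rho = 2·(157.03·1000)/19² = 870 kg/m³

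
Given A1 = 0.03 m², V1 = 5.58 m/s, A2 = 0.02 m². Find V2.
Formula: V_2 = \frac{A_1 V_1}{A_2}
V2 = 0.03·5.58/0.02 = 8.37 m/s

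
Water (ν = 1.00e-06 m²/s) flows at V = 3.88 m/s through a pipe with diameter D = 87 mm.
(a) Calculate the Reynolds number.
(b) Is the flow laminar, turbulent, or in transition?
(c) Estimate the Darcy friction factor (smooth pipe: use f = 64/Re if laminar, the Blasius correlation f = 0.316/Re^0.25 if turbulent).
(a) Re = V·D/ν = 3.88·0.087/1.00e-06 = 337560
(b) Flow regime: turbulent (Re > 4000)
(c) Friction factor: f = 0.316/Re^0.25 = 0.316/337560^0.25 = 0.01311 (Blasius is strictly valid for Re ≲ 1e5; used here as the smooth-pipe estimate the problem specifies)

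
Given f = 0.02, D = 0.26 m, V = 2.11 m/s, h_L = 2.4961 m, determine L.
Formula: h_L = f \frac{L}{D} \frac{V^2}{2g}
Substituting knowns: 2.4961 = 0.02·(L/0.26)·2.11²/(2·9.81)
Solving for L: L = 2.4961·2·9.81·0.26/(0.02·2.11²) = 143 m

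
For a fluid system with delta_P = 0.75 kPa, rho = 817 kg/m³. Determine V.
Formula: V = \sqrt{\frac{2 \Delta P}{\rho}}
V = √(2·(0.75·1000)/817) = 1.355 m/s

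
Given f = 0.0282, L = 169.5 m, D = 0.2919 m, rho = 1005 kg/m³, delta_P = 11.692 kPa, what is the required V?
Formula: \Delta P = f \frac{L}{D} \frac{\rho V^2}{2}
Substituting knowns: 11.692 = 0.0282·(169.5/0.2919)·0.5·1005·V²/1000
Solving for V: V = √((11.692·1000)/(0.0282·(169.5/0.2919)·0.5·1005)) = 1.192 m/s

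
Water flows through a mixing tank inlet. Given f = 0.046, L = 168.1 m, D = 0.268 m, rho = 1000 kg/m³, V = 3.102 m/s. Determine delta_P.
Formula: \Delta P = f \frac{L}{D} \frac{\rho V^2}{2}
delta_P = 0.046·(168.1/0.268)·0.5·1000·3.102²/1000 = 138.8 kPa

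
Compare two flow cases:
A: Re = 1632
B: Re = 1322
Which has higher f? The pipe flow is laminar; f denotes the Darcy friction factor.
f(A) = 0.03922, f(B) = 0.04841. Answer: B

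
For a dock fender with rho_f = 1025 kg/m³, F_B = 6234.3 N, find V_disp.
Formula: F_B = \rho_f g V_{disp}
Substituting knowns: 6234.3 = 1025·9.81·V_disp
Solving for V_disp: V_disp = 6234.3/(1025·9.81) = 0.62 m³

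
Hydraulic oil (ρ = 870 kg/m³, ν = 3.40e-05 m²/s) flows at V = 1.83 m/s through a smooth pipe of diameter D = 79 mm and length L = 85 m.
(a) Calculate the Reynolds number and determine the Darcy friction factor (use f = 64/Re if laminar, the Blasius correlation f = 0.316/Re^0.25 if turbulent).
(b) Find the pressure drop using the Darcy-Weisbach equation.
(a) Re = V·D/ν = 1.83·0.079/3.40e-05 = 4252.1 → turbulent (Re > 4000); f = 0.316/Re^0.25 = 0.316/4252.1^0.25 = 0.039132
(b) Darcy-Weisbach: ΔP = f·(L/D)·½ρV²/1000 = 0.039132·(85/0.079)·½·870·1.83²/1000 = 61.34 kPa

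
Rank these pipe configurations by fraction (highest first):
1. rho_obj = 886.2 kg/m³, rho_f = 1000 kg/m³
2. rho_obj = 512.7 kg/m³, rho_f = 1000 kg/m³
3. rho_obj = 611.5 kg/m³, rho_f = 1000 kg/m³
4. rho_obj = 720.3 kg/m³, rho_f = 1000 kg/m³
Case 1: fraction = 0.8862
Case 2: fraction = 0.5127
Case 3: fraction = 0.6115
Case 4: fraction = 0.7203
Ranking (highest first): 1, 4, 3, 2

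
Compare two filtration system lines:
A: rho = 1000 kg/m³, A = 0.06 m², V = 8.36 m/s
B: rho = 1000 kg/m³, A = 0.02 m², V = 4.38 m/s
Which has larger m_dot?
m_dot(A) = 501.6 kg/s, m_dot(B) = 87.6 kg/s. Answer: A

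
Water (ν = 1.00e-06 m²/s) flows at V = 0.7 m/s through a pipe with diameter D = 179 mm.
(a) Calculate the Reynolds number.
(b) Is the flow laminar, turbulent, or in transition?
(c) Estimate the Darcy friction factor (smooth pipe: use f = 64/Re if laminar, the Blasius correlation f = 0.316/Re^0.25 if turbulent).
(a) Re = V·D/ν = 0.7·0.179/1.00e-06 = 125300
(b) Flow regime: turbulent (Re > 4000)
(c) Friction factor: f = 0.316/Re^0.25 = 0.316/125300^0.25 = 0.0168 (Blasius is strictly valid for Re ≲ 1e5; used here as the smooth-pipe estimate the problem specifies)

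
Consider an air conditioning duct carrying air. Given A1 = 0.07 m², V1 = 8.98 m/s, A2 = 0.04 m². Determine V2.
Formula: V_2 = \frac{A_1 V_1}{A_2}
V2 = 0.07·8.98/0.04 = 15.72 m/s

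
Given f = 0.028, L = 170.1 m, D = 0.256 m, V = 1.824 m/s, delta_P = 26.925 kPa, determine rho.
Formula: \Delta P = f \frac{L}{D} \frac{\rho V^2}{2}
Substituting knowns: 26.925 = 0.028·(170.1/0.256)·0.5·rho·1.824²/1000
Solving for rho: rho = (26.925·1000)/(0.028·(170.1/0.256)·0.5·1.824²) = 870 kg/m³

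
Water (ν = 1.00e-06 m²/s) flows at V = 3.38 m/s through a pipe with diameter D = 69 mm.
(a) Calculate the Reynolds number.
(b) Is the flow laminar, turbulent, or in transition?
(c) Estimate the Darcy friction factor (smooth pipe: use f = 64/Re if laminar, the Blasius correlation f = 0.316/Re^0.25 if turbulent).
(a) Re = V·D/ν = 3.38·0.069/1.00e-06 = 233220
(b) Flow regime: turbulent (Re > 4000)
(c) Friction factor: f = 0.316/Re^0.25 = 0.316/233220^0.25 = 0.01438 (Blasius is strictly valid for Re ≲ 1e5; used here as the smooth-pipe estimate the problem specifies)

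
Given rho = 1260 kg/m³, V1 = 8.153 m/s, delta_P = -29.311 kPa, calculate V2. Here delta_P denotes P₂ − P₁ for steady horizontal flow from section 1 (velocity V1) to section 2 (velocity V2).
Formula: \Delta P = \frac{1}{2} \rho (V_1^2 - V_2^2)
Substituting knowns: -29.311 = 0.5·1260·(8.153² − V2²)/1000
Solving for V2: V2 = √(8.153² − 2·(-29.311·1000)/1260) = 10.63 m/s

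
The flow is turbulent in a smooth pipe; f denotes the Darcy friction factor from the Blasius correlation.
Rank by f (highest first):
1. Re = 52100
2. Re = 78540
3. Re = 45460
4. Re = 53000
Case 1: f = 0.02092
Case 2: f = 0.01888
Case 3: f = 0.02164
Case 4: f = 0.02083
Ranking (highest first): 3, 1, 4, 2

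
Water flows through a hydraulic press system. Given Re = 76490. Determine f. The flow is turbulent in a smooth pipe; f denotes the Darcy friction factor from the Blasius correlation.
Formula: f = \frac{0.316}{Re^{0.25}}
f = 0.316/76490^0.25 = 0.019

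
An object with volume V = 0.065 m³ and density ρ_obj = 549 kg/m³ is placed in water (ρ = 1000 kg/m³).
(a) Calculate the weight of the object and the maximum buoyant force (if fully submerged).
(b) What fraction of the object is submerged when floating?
(a) W=rho_obj*g*V=549*9.81*0.065=350.1 N; F_B(max)=rho*g*V=1000*9.81*0.065=637.6 N
(b) Floating fraction=rho_obj/rho=549/1000=0.549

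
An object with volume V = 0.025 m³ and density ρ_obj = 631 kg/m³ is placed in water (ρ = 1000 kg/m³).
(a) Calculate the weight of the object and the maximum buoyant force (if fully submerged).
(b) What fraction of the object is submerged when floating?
(a) W=rho_obj*g*V=631*9.81*0.025=154.8 N; F_B(max)=rho*g*V=1000*9.81*0.025=245.2 N
(b) Floating fraction=rho_obj/rho=631/1000=0.631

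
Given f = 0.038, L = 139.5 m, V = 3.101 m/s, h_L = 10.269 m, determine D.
Formula: h_L = f \frac{L}{D} \frac{V^2}{2g}
Substituting knowns: 10.269 = 0.038·(139.5/D)·3.101²/(2·9.81)
Solving for D: D = 0.038·139.5·3.101²/(2·9.81·10.269) = 0.253 m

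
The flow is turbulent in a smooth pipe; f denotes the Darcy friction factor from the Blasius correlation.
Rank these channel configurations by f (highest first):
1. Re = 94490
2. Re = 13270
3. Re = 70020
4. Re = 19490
Case 1: f = 0.01802
Case 2: f = 0.02944
Case 3: f = 0.01943
Case 4: f = 0.02674
Ranking (highest first): 2, 4, 3, 1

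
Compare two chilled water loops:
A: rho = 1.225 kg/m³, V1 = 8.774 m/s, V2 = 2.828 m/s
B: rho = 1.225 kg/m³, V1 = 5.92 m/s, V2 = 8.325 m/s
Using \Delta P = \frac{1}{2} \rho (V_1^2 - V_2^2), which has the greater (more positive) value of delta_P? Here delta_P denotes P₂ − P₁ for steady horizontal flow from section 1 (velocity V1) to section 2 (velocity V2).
delta_P(A) = 0.04225 kPa, delta_P(B) = -0.02098 kPa. Answer: A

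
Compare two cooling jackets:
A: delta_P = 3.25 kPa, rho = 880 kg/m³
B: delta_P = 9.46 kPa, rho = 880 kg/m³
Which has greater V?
V(A) = 2.718 m/s, V(B) = 4.637 m/s. Answer: B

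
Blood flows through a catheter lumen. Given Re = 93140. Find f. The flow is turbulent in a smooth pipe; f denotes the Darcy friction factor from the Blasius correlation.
Formula: f = \frac{0.316}{Re^{0.25}}
f = 0.316/93140^0.25 = 0.01809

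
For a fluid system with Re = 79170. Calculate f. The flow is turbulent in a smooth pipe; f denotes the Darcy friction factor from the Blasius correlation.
Formula: f = \frac{0.316}{Re^{0.25}}
f = 0.316/79170^0.25 = 0.01884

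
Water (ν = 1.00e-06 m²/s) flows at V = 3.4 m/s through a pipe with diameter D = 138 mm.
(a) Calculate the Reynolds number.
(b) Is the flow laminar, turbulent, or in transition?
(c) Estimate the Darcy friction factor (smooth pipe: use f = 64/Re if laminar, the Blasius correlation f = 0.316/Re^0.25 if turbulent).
(a) Re = V·D/ν = 3.4·0.138/1.00e-06 = 469200
(b) Flow regime: turbulent (Re > 4000)
(c) Friction factor: f = 0.316/Re^0.25 = 0.316/469200^0.25 = 0.01207 (Blasius is strictly valid for Re ≲ 1e5; used here as the smooth-pipe estimate the problem specifies)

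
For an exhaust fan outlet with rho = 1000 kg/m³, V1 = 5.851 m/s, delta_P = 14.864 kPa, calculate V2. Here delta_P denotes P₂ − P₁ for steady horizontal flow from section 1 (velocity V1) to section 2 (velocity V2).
Formula: \Delta P = \frac{1}{2} \rho (V_1^2 - V_2^2)
Substituting knowns: 14.864 = 0.5·1000·(5.851² − V2²)/1000
Solving for V2: V2 = √(5.851² − 2·(14.864·1000)/1000) = 2.123 m/s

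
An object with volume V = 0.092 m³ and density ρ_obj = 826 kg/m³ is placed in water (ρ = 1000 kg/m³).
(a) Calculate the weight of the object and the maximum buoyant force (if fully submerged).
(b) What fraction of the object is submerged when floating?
(a) W=rho_obj*g*V=826*9.81*0.092=745.5 N; F_B(max)=rho*g*V=1000*9.81*0.092=902.5 N
(b) Floating fraction=rho_obj/rho=826/1000=0.826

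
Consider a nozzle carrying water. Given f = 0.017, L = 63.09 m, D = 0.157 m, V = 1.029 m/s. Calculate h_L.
Formula: h_L = f \frac{L}{D} \frac{V^2}{2g}
h_L = 0.017·(63.09/0.157)·1.029²/(2·9.81) = 0.3687 m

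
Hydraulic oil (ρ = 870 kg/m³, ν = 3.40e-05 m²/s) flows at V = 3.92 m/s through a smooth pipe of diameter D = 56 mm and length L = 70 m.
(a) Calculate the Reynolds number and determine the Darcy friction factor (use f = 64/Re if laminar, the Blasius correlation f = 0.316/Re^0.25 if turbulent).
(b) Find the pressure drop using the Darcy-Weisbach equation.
(a) Re = V·D/ν = 3.92·0.056/3.40e-05 = 6456.5 → turbulent (Re > 4000); f = 0.316/Re^0.25 = 0.316/6456.5^0.25 = 0.035252
(b) Darcy-Weisbach: ΔP = f·(L/D)·½ρV²/1000 = 0.035252·(70/0.056)·½·870·3.92²/1000 = 294.5 kPa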